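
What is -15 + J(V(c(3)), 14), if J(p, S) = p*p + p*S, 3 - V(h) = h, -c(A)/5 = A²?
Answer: 2961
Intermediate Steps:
c(A) = -5*A²
V(h) = 3 - h
J(p, S) = p² + S*p
-15 + J(V(c(3)), 14) = -15 + (3 - (-5)*3²)*(14 + (3 - (-5)*3²)) = -15 + (3 - (-5)*9)*(14 + (3 - (-5)*9)) = -15 + (3 - 1*(-45))*(14 + (3 - 1*(-45))) = -15 + (3 + 45)*(14 + (3 + 45)) = -15 + 48*(14 + 48) = -15 + 48*62 = -15 + 2976 = 2961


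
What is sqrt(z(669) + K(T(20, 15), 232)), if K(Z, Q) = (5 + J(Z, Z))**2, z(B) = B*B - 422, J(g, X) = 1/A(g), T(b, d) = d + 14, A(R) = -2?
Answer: sqrt(1788637)/2 ≈ 668.70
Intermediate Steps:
T(b, d) = 14 + d
J(g, X) = -1/2 (J(g, X) = 1/(-2) = -1/2)
z(B) = -422 + B**2 (z(B) = B**2 - 422 = -422 + B**2)
K(Z, Q) = 81/4 (K(Z, Q) = (5 - 1/2)**2 = (9/2)**2 = 81/4)
sqrt(z(669) + K(T(20, 15), 232)) = sqrt((-422 + 669**2) + 81/4) = sqrt((-422 + 447561) + 81/4) = sqrt(447139 + 81/4) = sqrt(1788637/4) = sqrt(1788637)/2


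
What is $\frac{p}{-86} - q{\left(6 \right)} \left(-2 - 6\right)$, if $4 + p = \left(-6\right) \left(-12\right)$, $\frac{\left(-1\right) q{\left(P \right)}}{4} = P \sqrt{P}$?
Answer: $- \frac{34}{43} - 192 \sqrt{6} \approx -471.09$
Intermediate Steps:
$q{\left(P \right)} = - 4 P^{\frac{3}{2}}$ ($q{\left(P \right)} = - 4 P \sqrt{P} = - 4 P^{\frac{3}{2}}$)
$p = 68$ ($p = -4 - -72 = -4 + 72 = 68$)
$\frac{p}{-86} - q{\left(6 \right)} \left(-2 - 6\right) = \frac{68}{-86} - - 4 \cdot 6^{\frac{3}{2}} \left(-2 - 6\right) = 68 \left(- \frac{1}{86}\right) - - 4 \cdot 6 \sqrt{6} \left(-8\right) = - \frac{34}{43} - - 24 \sqrt{6} \left(-8\right) = - \frac{34}{43} - 192 \sqrt{6}$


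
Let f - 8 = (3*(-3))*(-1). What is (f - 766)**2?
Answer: 561001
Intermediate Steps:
f = 17 (f = 8 + (3*(-3))*(-1) = 8 - 9*(-1) = 8 + 9 = 17)
(f - 766)**2 = (17 - 766)**2 = (-749)**2 = 561001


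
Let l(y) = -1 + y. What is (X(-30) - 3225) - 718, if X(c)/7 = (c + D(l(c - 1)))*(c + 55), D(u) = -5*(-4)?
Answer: -5693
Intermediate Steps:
D(u) = 20
X(c) = 7*(20 + c)*(55 + c) (X(c) = 7*((c + 20)*(c + 55)) = 7*((20 + c)*(55 + c)) = 7*(20 + c)*(55 + c))
(X(-30) - 3225) - 718 = ((7700 + 7*(-30)² + 525*(-30)) - 3225) - 718 = ((7700 + 7*900 - 15750) - 3225) - 718 = ((7700 + 6300 - 15750) - 3225) - 718 = (-1750 - 3225) - 718 = -4975 - 718 = -5693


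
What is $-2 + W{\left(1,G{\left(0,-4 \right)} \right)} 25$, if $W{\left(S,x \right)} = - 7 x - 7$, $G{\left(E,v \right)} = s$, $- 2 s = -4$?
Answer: $-527$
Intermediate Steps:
$s = 2$ ($s = \left(- \frac{1}{2}\right) \left(-4\right) = 2$)
$G{\left(E,v \right)} = 2$
$W{\left(S,x \right)} = -7 - 7 x$
$-2 + W{\left(1,G{\left(0,-4 \right)} \right)} 25 = -2 + \left(-7 - 14\right) 25 = -2 - 525 = -527$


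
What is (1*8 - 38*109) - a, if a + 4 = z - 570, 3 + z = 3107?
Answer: -6664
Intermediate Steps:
z = 3104 (z = -3 + 3107 = 3104)
a = 2530 (a = -4 + (3104 - 570) = -4 + 2534 = 2530)
(1*8 - 38*109) - a = (1*8 - 38*109) - 1*2530 = (8 - 4142) - 2530 = -4134 - 2530 = -6664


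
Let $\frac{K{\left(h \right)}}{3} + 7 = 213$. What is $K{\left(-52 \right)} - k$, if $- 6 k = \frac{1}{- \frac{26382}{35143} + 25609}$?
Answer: $\frac{3337017249283}{5399704230} \approx 618.0$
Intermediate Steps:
$K{\left(h \right)} = 618$ ($K{\left(h \right)} = -21 + 3 \cdot 213 = -21 + 639 = 618$)
$k = - \frac{35143}{5399704230}$ ($k = - \frac{1}{6 \left(- \frac{26382}{35143} + 25609\right)} = - \frac{1}{6 \cdot \frac{899950705}{35143}} = \left(- \frac{1}{6}\right) \frac{35143}{899950705} = - \frac{35143}{5399704230} \approx -6.5083 \cdot 10^{-6}$)
$K{\left(-52 \right)} - k = 618 - - \frac{35143}{5399704230} = 618 + \frac{35143}{5399704230} = \frac{3337017249283}{5399704230}$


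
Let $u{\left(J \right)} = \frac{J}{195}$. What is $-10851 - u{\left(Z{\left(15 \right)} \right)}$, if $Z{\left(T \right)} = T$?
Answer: $- \frac{141064}{13} \approx -10851.0$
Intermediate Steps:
$u{\left(J \right)} = \frac{J}{195}$ ($u{\left(J \right)} = J \frac{1}{195} = \frac{J}{195}$)
$-10851 - u{\left(Z{\left(15 \right)} \right)} = -10851 - \frac{1}{195} \cdot 15 = -10851 - \frac{1}{13} = - \frac{141064}{13}$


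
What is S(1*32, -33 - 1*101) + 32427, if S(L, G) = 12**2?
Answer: 32571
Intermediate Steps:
S(L, G) = 144
S(1*32, -33 - 1*101) + 32427 = 144 + 32427 = 32571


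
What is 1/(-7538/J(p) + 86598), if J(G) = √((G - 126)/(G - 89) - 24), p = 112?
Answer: 12253617/1061465448269 - 3769*I*√13018/2122930896538 ≈ 1.1544e-5 - 2.0256e-7*I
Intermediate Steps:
J(G) = √(-24 + (-126 + G)/(-89 + G)) (J(G) = √((-126 + G)/(-89 + G) - 24) = √(-24 + (-126 + G)/(-89 + G)))
1/(-7538/J(p) + 86598) = 1/(-7538*√(-89 + 112)/√(2010 - 23*112) + 86598) = 1/(-7538*√23/√(2010 - 2576) + 86598) = 1/(-7538*(-I*√13018/566) + 86598) = 1/(-(-3769)*I*√13018/283 + 86598) = 1/(3769*I*√13018/283 + 86598) = 1/(86598 + 3769*I*√13018/283)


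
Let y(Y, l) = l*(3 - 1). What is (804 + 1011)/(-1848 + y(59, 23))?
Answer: -1815/1802 ≈ -1.0072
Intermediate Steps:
y(Y, l) = 2*l (y(Y, l) = l*2 = 2*l)
(804 + 1011)/(-1848 + y(59, 23)) = (804 + 1011)/(-1848 + 2*23) = 1815/(-1848 + 46) = 1815/(-1802) = 1815*(-1/1802) = -1815/1802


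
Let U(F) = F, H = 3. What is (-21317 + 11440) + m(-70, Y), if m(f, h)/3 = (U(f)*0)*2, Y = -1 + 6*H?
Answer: -9877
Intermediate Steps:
Y = 17 (Y = -1 + 6*3 = -1 + 18 = 17)
m(f, h) = 0 (m(f, h) = 3*((f*0)*2) = 3*(0*2) = 3*0 = 0)
(-21317 + 11440) + m(-70, Y) = (-21317 + 11440) + 0 = -9877 + 0 = -9877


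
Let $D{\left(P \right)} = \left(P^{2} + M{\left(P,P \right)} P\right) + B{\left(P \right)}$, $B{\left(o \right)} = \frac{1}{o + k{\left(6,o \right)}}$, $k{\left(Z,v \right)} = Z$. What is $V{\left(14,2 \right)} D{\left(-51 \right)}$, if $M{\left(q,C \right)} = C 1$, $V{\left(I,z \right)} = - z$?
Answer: $- \frac{468178}{45} \approx -10404.0$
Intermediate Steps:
$B{\left(o \right)} = \frac{1}{6 + o}$ ($B{\left(o \right)} = \frac{1}{o + 6} = \frac{1}{6 + o}$)
$M{\left(q,C \right)} = C$
$D{\left(P \right)} = \frac{1}{6 + P} + 2 P^{2}$ ($D{\left(P \right)} = \left(P^{2} + P P\right) + \frac{1}{6 + P} = \left(P^{2} + P^{2}\right) + \frac{1}{6 + P} = 2 P^{2} + \frac{1}{6 + P} = \frac{1}{6 + P} + 2 P^{2}$)
$V{\left(14,2 \right)} D{\left(-51 \right)} = \left(-1\right) 2 \frac{1 + 2 \left(-51\right)^{2} \left(6 - 51\right)}{6 - 51} = - 2 \frac{1 + 2 \cdot 2601 \left(-45\right)}{-45} = - 2 \left(- \frac{1 - 234090}{45}\right) = - 2 \left(\left(- \frac{1}{45}\right) \left(-234089\right)\right) = \left(-2\right) \frac{234089}{45} = - \frac{468178}{45}$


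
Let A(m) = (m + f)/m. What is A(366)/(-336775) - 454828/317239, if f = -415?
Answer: -56061924545489/39102768106350 ≈ -1.4337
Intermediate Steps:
A(m) = (-415 + m)/m (A(m) = (m - 415)/m = (-415 + m)/m)
A(366)/(-336775) - 454828/317239 = ((-415 + 366)/366)/(-336775) - 454828/317239 = ((1/366)*(-49))*(-1/336775) - 454828*1/317239 = -49/366*(-1/336775) - 454828/317239 = 49/123259650 - 454828/317239 = -56061924545489/39102768106350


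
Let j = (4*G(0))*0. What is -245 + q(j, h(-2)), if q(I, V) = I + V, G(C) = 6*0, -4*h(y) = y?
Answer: -489/2 ≈ -244.50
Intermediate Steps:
h(y) = -y/4
G(C) = 0
j = 0 (j = (4*0)*0 = 0*0 = 0)
-245 + q(j, h(-2)) = -245 + (0 - 1/4*(-2)) = -245 + (0 + 1/2) = -245 + 1/2 = -489/2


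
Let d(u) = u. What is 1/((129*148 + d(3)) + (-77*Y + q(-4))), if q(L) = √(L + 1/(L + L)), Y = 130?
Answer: 72680/660297833 - 2*I*√66/660297833 ≈ 0.00011007 - 2.4607e-8*I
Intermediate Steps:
q(L) = √(L + 1/(2*L))
1/((129*148 + d(3)) + (-77*Y + q(-4))) = 1/((129*148 + 3) + (-77*130 + √(2/(-4) + 4*(-4))/2)) = 1/((19092 + 3) + (-10010 + √(2*(-¼) - 16)/2)) = 1/(19095 + (-10010 + √(-½ - 16)/2)) = 1/(19095 + (-10010 + √(-33/2)/2)) = 1/(19095 + (-10010 + (I*√66/2)/2)) = 1/(19095 + (-10010 + I*√66/4)) = 1/(9085 + I*√66/4)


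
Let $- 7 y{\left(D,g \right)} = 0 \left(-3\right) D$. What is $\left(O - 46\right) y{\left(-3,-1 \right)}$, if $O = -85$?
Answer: $0$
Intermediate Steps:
$y{\left(D,g \right)} = 0$ ($y{\left(D,g \right)} = - \frac{0 \left(-3\right) D}{7} = - \frac{0 D}{7} = \left(- \frac{1}{7}\right) 0 = 0$)
$\left(O - 46\right) y{\left(-3,-1 \right)} = \left(-85 - 46\right) 0 = \left(-131\right) 0 = 0$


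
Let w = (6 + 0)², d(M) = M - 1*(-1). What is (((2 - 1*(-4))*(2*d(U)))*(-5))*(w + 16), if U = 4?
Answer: -15600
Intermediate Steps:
d(M) = 1 + M (d(M) = M + 1 = 1 + M)
w = 36 (w = 6² = 36)
(((2 - 1*(-4))*(2*d(U)))*(-5))*(w + 16) = (((2 - 1*(-4))*(2*(1 + 4)))*(-5))*(36 + 16) = (((2 + 4)*(2*5))*(-5))*52 = ((6*10)*(-5))*52 = (60*(-5))*52 = -300*52 = -15600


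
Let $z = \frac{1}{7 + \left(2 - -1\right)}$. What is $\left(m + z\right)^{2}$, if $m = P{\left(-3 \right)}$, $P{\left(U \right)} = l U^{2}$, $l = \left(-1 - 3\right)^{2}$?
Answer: $\frac{2076481}{100} \approx 20765.0$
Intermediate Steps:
$l = 16$ ($l = \left(-4\right)^{2} = 16$)
$z = \frac{1}{10}$ ($z = \frac{1}{7 + \left(2 + 1\right)} = \frac{1}{7 + 3} = \frac{1}{10} \approx 0.1$)
$P{\left(U \right)} = 16 U^{2}$
$m = 144$ ($m = 16 \left(-3\right)^{2} = 16 \cdot 9 = 144$)
$\left(m + z\right)^{2} = \left(144 + \frac{1}{10}\right)^{2} = \left(\frac{1441}{10}\right)^{2} = \frac{2076481}{100}$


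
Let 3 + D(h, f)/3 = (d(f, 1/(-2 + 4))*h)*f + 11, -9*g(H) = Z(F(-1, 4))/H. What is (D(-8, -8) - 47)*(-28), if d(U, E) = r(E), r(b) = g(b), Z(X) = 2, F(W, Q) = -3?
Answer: 9100/3 ≈ 3033.3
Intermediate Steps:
g(H) = -2/(9*H)
r(b) = -2/(9*b)
d(U, E) = -2/(9*E)
D(h, f) = 24 - 4*f*h/3 (D(h, f) = -9 + 3*(((-2/(9*(1/(-2 + 4))))*h)*f + 11) = -9 + 3*(((-2/(9*(1/2)))*h)*f + 11) = -9 + 3*(((-2/(9*1/2))*h)*f + 11) = -9 + 3*(((-2/9*2)*h)*f + 11) = -9 + 3*((-4*h/9)*f + 11) = -9 + 3*(-4*f*h/9 + 11) = -9 + 3*(11 - 4*f*h/9) = -9 + (33 - 4*f*h/3) = 24 - 4*f*h/3)
(D(-8, -8) - 47)*(-28) = ((24 - 4/3*(-8)*(-8)) - 47)*(-28) = ((24 - 256/3) - 47)*(-28) = (-184/3 - 47)*(-28) = -325/3*(-28) = 9100/3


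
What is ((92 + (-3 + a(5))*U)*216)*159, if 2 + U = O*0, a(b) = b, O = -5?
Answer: 3022272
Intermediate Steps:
U = -2 (U = -2 - 5*0 = -2 + 0 = -2)
((92 + (-3 + a(5))*U)*216)*159 = ((92 + (-3 + 5)*(-2))*216)*159 = ((92 + 2*(-2))*216)*159 = ((92 - 4)*216)*159 = (88*216)*159 = 19008*159 = 3022272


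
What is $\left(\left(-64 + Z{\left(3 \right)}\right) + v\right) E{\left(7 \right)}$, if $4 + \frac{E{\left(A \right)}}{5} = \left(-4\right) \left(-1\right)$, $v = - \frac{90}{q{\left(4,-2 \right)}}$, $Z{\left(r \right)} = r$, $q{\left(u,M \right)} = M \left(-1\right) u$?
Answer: $0$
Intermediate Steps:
$q{\left(u,M \right)} = - M u$
$v = - \frac{45}{4}$ ($v = - \frac{90}{\left(-1\right) \left(-2\right) 4} = - \frac{90}{8} = \left(-90\right) \frac{1}{8} = - \frac{45}{4} \approx -11.25$)
$E{\left(A \right)} = 0$ ($E{\left(A \right)} = -20 + 5 \left(\left(-4\right) \left(-1\right)\right) = -20 + 5 \cdot 4 = -20 + 20 = 0$)
$\left(\left(-64 + Z{\left(3 \right)}\right) + v\right) E{\left(7 \right)} = \left(\left(-64 + 3\right) - \frac{45}{4}\right) 0 = \left(-61 - \frac{45}{4}\right) 0 = \left(- \frac{289}{4}\right) 0 = 0$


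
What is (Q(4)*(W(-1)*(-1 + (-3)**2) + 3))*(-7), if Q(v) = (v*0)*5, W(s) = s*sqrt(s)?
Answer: 0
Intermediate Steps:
W(s) = s**(3/2)
Q(v) = 0 (Q(v) = 0*5 = 0)
(Q(4)*(W(-1)*(-1 + (-3)**2) + 3))*(-7) = (0*((-1)**(3/2)*(-1 + (-3)**2) + 3))*(-7) = (0*((-I)*(-1 + 9) + 3))*(-7) = (0*(-I*8 + 3))*(-7) = (0*(-8*I + 3))*(-7) = (0*(3 - 8*I))*(-7) = 0*(-7) = 0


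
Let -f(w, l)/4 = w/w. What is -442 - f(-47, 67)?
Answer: -438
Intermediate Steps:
f(w, l) = -4 (f(w, l) = -4*w/w = -4*1 = -4)
-442 - f(-47, 67) = -442 - 1*(-4) = -442 + 4 = -438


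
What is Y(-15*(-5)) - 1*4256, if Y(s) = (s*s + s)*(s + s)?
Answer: 850744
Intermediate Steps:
Y(s) = 2*s*(s + s²) (Y(s) = (s² + s)*(2*s) = (s + s²)*(2*s) = 2*s*(s + s²))
Y(-15*(-5)) - 1*4256 = 2*(-15*(-5))²*(1 - 15*(-5)) - 1*4256 = 2*75²*(1 + 75) - 4256 = 2*5625*76 - 4256 = 855000 - 4256 = 850744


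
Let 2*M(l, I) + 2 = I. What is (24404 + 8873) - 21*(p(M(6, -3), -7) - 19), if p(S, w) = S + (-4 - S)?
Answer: 33760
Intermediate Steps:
M(l, I) = -1 + I/2
p(S, w) = -4
(24404 + 8873) - 21*(p(M(6, -3), -7) - 19) = (24404 + 8873) - 21*(-4 - 19) = 33277 - 21*(-23) = 33277 + 483 = 33760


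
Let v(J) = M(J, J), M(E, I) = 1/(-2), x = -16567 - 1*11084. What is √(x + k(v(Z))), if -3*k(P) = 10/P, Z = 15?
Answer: I*√248799/3 ≈ 166.27*I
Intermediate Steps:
x = -27651 (x = -16567 - 11084 = -27651)
M(E, I) = -½
v(J) = -½
k(P) = -10/(3*P)
√(x + k(v(Z))) = √(-27651 - 10/(3*(-½))) = √(-27651 - 10/3*(-2)) = √(-27651 + 20/3) = √(-82933/3) = I*√248799/3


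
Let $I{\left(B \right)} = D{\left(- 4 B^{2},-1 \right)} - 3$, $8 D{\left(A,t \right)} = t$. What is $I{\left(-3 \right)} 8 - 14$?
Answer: $-39$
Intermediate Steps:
$D{\left(A,t \right)} = \frac{t}{8}$
$I{\left(B \right)} = - \frac{25}{8}$ ($I{\left(B \right)} = \frac{1}{8} \left(-1\right) - 3 = - \frac{1}{8} - 3 = - \frac{25}{8}$)
$I{\left(-3 \right)} 8 - 14 = \left(- \frac{25}{8}\right) 8 - 14 = -25 - 14 = -39$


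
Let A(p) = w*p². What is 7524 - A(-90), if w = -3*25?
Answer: 615024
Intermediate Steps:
w = -75
A(p) = -75*p²
7524 - A(-90) = 7524 - (-75)*(-90)² = 7524 - (-75)*8100 = 7524 - 1*(-607500) = 7524 + 607500 = 615024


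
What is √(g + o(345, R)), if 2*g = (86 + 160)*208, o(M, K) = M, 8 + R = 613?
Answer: 3*√2881 ≈ 161.02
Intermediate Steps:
R = 605 (R = -8 + 613 = 605)
g = 25584 (g = ((86 + 160)*208)/2 = (246*208)/2 = (½)*51168 = 25584)
√(g + o(345, R)) = √(25584 + 345) = √25929 = 3*√2881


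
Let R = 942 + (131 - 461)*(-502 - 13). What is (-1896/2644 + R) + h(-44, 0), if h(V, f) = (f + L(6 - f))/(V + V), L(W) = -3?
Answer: 9940406127/58168 ≈ 1.7089e+5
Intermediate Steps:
R = 170892 (R = 942 - 330*(-515) = 942 + 169950 = 170892)
h(V, f) = (-3 + f)/(2*V) (h(V, f) = (f - 3)/(V + V) = (-3 + f)/((2*V)) = (-3 + f)*(1/(2*V)) = (-3 + f)/(2*V))
(-1896/2644 + R) + h(-44, 0) = (-1896/2644 + 170892) + (½)*(-3 + 0)/(-44) = (-1896*1/2644 + 170892) + (½)*(-1/44)*(-3) = (-474/661 + 170892) + 3/88 = 112959138/661 + 3/88 = 9940406127/58168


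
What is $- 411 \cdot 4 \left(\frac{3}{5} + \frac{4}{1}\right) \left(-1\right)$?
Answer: $\frac{37812}{5} \approx 7562.4$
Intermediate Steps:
$- 411 \cdot 4 \left(\frac{3}{5} + \frac{4}{1}\right) \left(-1\right) = - 411 \cdot 4 \left(3 \cdot \frac{1}{5} + 4 \cdot 1\right) \left(-1\right) = - 411 \cdot 4 \left(\frac{3}{5} + 4\right) \left(-1\right) = - 411 \cdot 4 \cdot \frac{23}{5} \left(-1\right) = - 411 \cdot \frac{92}{5} \left(-1\right) = \left(-411\right) \left(- \frac{92}{5}\right) = \frac{37812}{5}$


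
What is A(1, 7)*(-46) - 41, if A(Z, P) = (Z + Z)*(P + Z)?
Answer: -777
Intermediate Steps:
A(Z, P) = 2*Z*(P + Z) (A(Z, P) = (2*Z)*(P + Z) = 2*Z*(P + Z))
A(1, 7)*(-46) - 41 = (2*1*(7 + 1))*(-46) - 41 = (2*1*8)*(-46) - 41 = 16*(-46) - 41 = -736 - 41 = -777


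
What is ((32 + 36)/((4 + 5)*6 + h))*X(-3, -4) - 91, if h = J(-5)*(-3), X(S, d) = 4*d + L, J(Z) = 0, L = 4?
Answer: -955/9 ≈ -106.11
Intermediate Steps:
X(S, d) = 4 + 4*d (X(S, d) = 4*d + 4 = 4 + 4*d)
h = 0 (h = 0*(-3) = 0)
((32 + 36)/((4 + 5)*6 + h))*X(-3, -4) - 91 = ((32 + 36)/((4 + 5)*6 + 0))*(4 + 4*(-4)) - 91 = (68/(9*6 + 0))*(4 - 16) - 91 = (68/(54 + 0))*(-12) - 91 = (68/54)*(-12) - 91 = (68*(1/54))*(-12) - 91 = (34/27)*(-12) - 91 = -136/9 - 91 = -955/9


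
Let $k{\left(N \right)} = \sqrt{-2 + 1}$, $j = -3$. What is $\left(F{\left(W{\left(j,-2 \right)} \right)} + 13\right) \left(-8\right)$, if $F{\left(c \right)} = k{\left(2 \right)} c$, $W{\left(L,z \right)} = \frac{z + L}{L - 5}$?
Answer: $-104 - 5 i \approx -104.0 - 5.0 i$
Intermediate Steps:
$k{\left(N \right)} = i$ ($k{\left(N \right)} = \sqrt{-1} = i$)
$W{\left(L,z \right)} = \frac{L + z}{-5 + L}$
$F{\left(c \right)} = i c$
$\left(F{\left(W{\left(j,-2 \right)} \right)} + 13\right) \left(-8\right) = \left(i \frac{-3 - 2}{-5 - 3} + 13\right) \left(-8\right) = \left(i \frac{1}{-8} \left(-5\right) + 13\right) \left(-8\right) = \left(i \left(\left(- \frac{1}{8}\right) \left(-5\right)\right) + 13\right) \left(-8\right) = \left(i \frac{5}{8} + 13\right) \left(-8\right) = \left(\frac{5 i}{8} + 13\right) \left(-8\right) = \left(13 + \frac{5 i}{8}\right) \left(-8\right) = -104 - 5 i$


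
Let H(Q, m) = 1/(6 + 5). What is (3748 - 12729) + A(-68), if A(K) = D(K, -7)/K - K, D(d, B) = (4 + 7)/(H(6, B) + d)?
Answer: -452744627/50796 ≈ -8913.0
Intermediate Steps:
H(Q, m) = 1/11
D(d, B) = 11/(1/11 + d) (D(d, B) = (4 + 7)/(1/11 + d) = 11/(1/11 + d))
A(K) = -K + 121/(K*(1 + 11*K)) (A(K) = (121/(1 + 11*K))/K - K = 121/(K*(1 + 11*K)) - K = -K + 121/(K*(1 + 11*K)))
(3748 - 12729) + A(-68) = (3748 - 12729) + (-1*(-68) + 11/(-68*(1/11 - 68))) = -8981 + (68 + 11*(-1/68)/(-747/11)) = -8981 + (68 + 11*(-1/68)*(-11/747)) = -8981 + (68 + 121/50796) = -8981 + 3454249/50796 = -452744627/50796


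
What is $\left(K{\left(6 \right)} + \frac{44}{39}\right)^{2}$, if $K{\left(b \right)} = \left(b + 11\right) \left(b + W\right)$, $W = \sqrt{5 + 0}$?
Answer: $\frac{18374329}{1521} + \frac{136748 \sqrt{5}}{39} \approx 19921.0$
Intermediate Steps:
$W = \sqrt{5} \approx 2.2361$
$K{\left(b \right)} = \left(11 + b\right) \left(b + \sqrt{5}\right)$ ($K{\left(b \right)} = \left(b + 11\right) \left(b + \sqrt{5}\right) = \left(11 + b\right) \left(b + \sqrt{5}\right)$)
$\left(K{\left(6 \right)} + \frac{44}{39}\right)^{2} = \left(\left(6^{2} + 11 \cdot 6 + 11 \sqrt{5} + 6 \sqrt{5}\right) + \frac{44}{39}\right)^{2} = \left(\left(36 + 66 + 11 \sqrt{5} + 6 \sqrt{5}\right) + 44 \cdot \frac{1}{39}\right)^{2} = \left(\left(102 + 17 \sqrt{5}\right) + \frac{44}{39}\right)^{2} = \left(\frac{4022}{39} + 17 \sqrt{5}\right)^{2}$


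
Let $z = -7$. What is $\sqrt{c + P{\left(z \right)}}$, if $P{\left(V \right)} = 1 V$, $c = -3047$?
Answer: $i \sqrt{3054} \approx 55.263 i$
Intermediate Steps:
$P{\left(V \right)} = V$
$\sqrt{c + P{\left(z \right)}} = \sqrt{-3047 - 7} = \sqrt{-3054} = i \sqrt{3054}$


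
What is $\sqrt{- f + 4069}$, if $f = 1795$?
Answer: $\sqrt{2274} \approx 47.686$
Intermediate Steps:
$\sqrt{- f + 4069} = \sqrt{\left(-1\right) 1795 + 4069} = \sqrt{-1795 + 4069} = \sqrt{2274}$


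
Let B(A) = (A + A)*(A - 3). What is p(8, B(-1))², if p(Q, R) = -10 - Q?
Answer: 324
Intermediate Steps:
B(A) = 2*A*(-3 + A) (B(A) = (2*A)*(-3 + A) = 2*A*(-3 + A))
p(8, B(-1))² = (-10 - 1*8)² = (-10 - 8)² = (-18)² = 324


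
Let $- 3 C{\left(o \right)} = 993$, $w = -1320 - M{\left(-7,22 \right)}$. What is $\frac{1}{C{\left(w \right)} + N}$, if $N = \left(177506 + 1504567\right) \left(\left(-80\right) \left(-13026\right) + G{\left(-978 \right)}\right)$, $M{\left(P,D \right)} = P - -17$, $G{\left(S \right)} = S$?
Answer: $\frac{1}{1751209564115} \approx 5.7103 \cdot 10^{-13}$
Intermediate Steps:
$M{\left(P,D \right)} = 17 + P$ ($M{\left(P,D \right)} = P + 17 = 17 + P$)
$N = 1751209564446$ ($N = \left(177506 + 1504567\right) \left(\left(-80\right) \left(-13026\right) - 978\right) = 1682073 \left(1042080 - 978\right) = 1682073 \cdot 1041102 = 1751209564446$)
$w = -1330$ ($w = -1320 - \left(17 - 7\right) = -1320 - 10 = -1330$)
$C{\left(o \right)} = -331$ ($C{\left(o \right)} = \left(- \frac{1}{3}\right) 993 = -331$)
$\frac{1}{C{\left(w \right)} + N} = \frac{1}{-331 + 1751209564446} = \frac{1}{1751209564115}$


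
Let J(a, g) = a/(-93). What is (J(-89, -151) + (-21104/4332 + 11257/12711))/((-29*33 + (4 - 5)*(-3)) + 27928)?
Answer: -11338924/100974188373 ≈ -0.00011230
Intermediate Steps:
J(a, g) = -a/93 (J(a, g) = a*(-1/93) = -a/93)
(J(-89, -151) + (-21104/4332 + 11257/12711))/((-29*33 + (4 - 5)*(-3)) + 27928) = (-1/93*(-89) + (-21104/4332 + 11257/12711))/((-29*33 + (4 - 5)*(-3)) + 27928) = (89/93 + (-21104*1/4332 + 11257*(1/12711)))/((-957 - 1*(-3)) + 27928) = (89/93 + (-5276/1083 + 11257/12711))/((-957 + 3) + 27928) = (89/93 - 962665/241509)/(-954 + 27928) = -22677848/7486779/26974 = -22677848/7486779*1/26974 = -11338924/100974188373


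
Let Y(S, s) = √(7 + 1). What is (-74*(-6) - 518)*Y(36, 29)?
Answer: -148*√2 ≈ -209.30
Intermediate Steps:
Y(S, s) = 2*√2 (Y(S, s) = √8 = 2*√2)
(-74*(-6) - 518)*Y(36, 29) = (-74*(-6) - 518)*(2*√2) = (444 - 518)*(2*√2) = -148*√2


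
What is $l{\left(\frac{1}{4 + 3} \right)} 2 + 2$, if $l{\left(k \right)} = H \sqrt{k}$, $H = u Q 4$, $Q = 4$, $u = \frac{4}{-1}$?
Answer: $2 - \frac{128 \sqrt{7}}{7} \approx -46.379$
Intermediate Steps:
$u = -4$ ($u = 4 \left(-1\right) = -4$)
$H = -64$ ($H = \left(-4\right) 4 \cdot 4 = \left(-16\right) 4 = -64$)
$l{\left(k \right)} = - 64 \sqrt{k}$
$l{\left(\frac{1}{4 + 3} \right)} 2 + 2 = - 64 \sqrt{\frac{1}{4 + 3}} \cdot 2 + 2 = - 64 \sqrt{\frac{1}{7}} \cdot 2 + 2 = - \frac{64}{\sqrt{7}} \cdot 2 + 2 = - 64 \frac{\sqrt{7}}{7} \cdot 2 + 2 = - \frac{64 \sqrt{7}}{7} \cdot 2 + 2 = - \frac{128 \sqrt{7}}{7} + 2 = 2 - \frac{128 \sqrt{7}}{7}$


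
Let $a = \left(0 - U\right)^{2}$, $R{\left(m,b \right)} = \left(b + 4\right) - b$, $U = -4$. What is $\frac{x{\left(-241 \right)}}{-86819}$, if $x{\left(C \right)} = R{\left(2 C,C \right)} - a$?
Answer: $\frac{12}{86819} \approx 0.00013822$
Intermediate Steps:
$R{\left(m,b \right)} = 4$ ($R{\left(m,b \right)} = \left(4 + b\right) - b = 4$)
$a = 16$ ($a = \left(0 - -4\right)^{2} = \left(0 + 4\right)^{2} = 4^{2} = 16$)
$x{\left(C \right)} = -12$ ($x{\left(C \right)} = 4 - 16 = -12$)
$\frac{x{\left(-241 \right)}}{-86819} = - \frac{12}{-86819} = \left(-12\right) \left(- \frac{1}{86819}\right) = \frac{12}{86819}$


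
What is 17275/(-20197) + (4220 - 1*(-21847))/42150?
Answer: -67222017/283767850 ≈ -0.23689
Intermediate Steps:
17275/(-20197) + (4220 - 1*(-21847))/42150 = 17275*(-1/20197) + (4220 + 21847)*(1/42150) = -17275/20197 + 26067*(1/42150) = -17275/20197 + 8689/14050 = -67222017/283767850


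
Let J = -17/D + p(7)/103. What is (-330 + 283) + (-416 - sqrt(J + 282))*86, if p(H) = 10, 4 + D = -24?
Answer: -35823 - 129*sqrt(65316111)/721 ≈ -37269.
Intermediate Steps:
D = -28 (D = -4 - 24 = -28)
J = 2031/2884 (J = -17/(-28) + 10/103 = -17*(-1/28) + 10*(1/103) = 17/28 + 10/103 = 2031/2884 ≈ 0.70423)
(-330 + 283) + (-416 - sqrt(J + 282))*86 = (-330 + 283) + (-416 - sqrt(2031/2884 + 282))*86 = -47 + (-416 - sqrt(815319/2884))*86 = -47 + (-416 - 3*sqrt(65316111)/1442)*86 = -47 + (-35776 - 129*sqrt(65316111)/721) = -35823 - 129*sqrt(65316111)/721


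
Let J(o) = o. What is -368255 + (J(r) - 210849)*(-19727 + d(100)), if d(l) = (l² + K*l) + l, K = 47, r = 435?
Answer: 1036341523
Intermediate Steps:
d(l) = l² + 48*l (d(l) = (l² + 47*l) + l = l² + 48*l)
-368255 + (J(r) - 210849)*(-19727 + d(100)) = -368255 + (435 - 210849)*(-19727 + 100*(48 + 100)) = -368255 - 210414*(-19727 + 100*148) = -368255 - 210414*(-19727 + 14800) = -368255 - 210414*(-4927) = -368255 + 1036709778 = 1036341523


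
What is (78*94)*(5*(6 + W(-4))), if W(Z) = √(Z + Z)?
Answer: 219960 + 73320*I*√2 ≈ 2.1996e+5 + 1.0369e+5*I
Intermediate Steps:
W(Z) = √2*√Z (W(Z) = √(2*Z) = √2*√Z)
(78*94)*(5*(6 + W(-4))) = (78*94)*(5*(6 + √2*√(-4))) = 7332*(5*(6 + √2*(2*I))) = 7332*(5*(6 + 2*I*√2)) = 7332*(30 + 10*I*√2) = 219960 + 73320*I*√2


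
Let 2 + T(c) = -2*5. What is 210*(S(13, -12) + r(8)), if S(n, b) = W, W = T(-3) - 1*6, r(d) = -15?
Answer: -6930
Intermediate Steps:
T(c) = -12 (T(c) = -2 - 2*5 = -2 - 10 = -12)
W = -18 (W = -12 - 1*6 = -12 - 6 = -18)
S(n, b) = -18
210*(S(13, -12) + r(8)) = 210*(-18 - 15) = 210*(-33) = -6930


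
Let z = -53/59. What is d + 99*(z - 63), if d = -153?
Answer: -382257/59 ≈ -6478.9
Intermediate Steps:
z = -53/59 (z = -53*1/59 = -53/59 ≈ -0.89830)
d + 99*(z - 63) = -153 + 99*(-53/59 - 63) = -153 + 99*(-3770/59) = -153 - 373230/59 = -382257/59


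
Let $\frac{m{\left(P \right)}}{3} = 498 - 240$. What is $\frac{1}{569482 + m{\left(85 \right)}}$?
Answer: $\frac{1}{570256} \approx 1.7536 \cdot 10^{-6}$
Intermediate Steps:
$m{\left(P \right)} = 774$ ($m{\left(P \right)} = 3 \left(498 - 240\right) = 3 \cdot 258 = 774$)
$\frac{1}{569482 + m{\left(85 \right)}} = \frac{1}{569482 + 774} = \frac{1}{570256}$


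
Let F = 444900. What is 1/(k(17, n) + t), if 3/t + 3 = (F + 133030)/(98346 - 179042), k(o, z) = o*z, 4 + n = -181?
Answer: -410009/1289599349 ≈ -0.00031794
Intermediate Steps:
n = -185 (n = -4 - 181 = -185)
t = -121044/410009 (t = 3/(-3 + (444900 + 133030)/(98346 - 179042)) = 3/(-3 + 577930/(-80696)) = 3/(-3 + 577930*(-1/80696)) = 3/(-3 - 288965/40348) = 3/(-410009/40348) = 3*(-40348/410009) = -121044/410009 ≈ -0.29522)
1/(k(17, n) + t) = 1/(17*(-185) - 121044/410009) = 1/(-3145 - 121044/410009) = 1/(-1289599349/410009) = -410009/1289599349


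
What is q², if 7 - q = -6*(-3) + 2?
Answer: 169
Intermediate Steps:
q = -13 (q = 7 - (-6*(-3) + 2) = 7 - (18 + 2) = 7 - 1*20 = 7 - 20 = -13)
q² = (-13)² = 169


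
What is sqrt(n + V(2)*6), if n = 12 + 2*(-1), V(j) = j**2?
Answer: sqrt(34) ≈ 5.8309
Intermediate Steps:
n = 10 (n = 12 - 2 = 10)
sqrt(n + V(2)*6) = sqrt(10 + 2**2*6) = sqrt(10 + 4*6) = sqrt(10 + 24) = sqrt(34)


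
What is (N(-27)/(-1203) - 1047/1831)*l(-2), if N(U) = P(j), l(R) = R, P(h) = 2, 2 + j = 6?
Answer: 2526406/2202693 ≈ 1.1470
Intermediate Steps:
j = 4 (j = -2 + 6 = 4)
N(U) = 2
(N(-27)/(-1203) - 1047/1831)*l(-2) = (2/(-1203) - 1047/1831)*(-2) = (2*(-1/1203) - 1047*1/1831)*(-2) = (-2/1203 - 1047/1831)*(-2) = -1263203/2202693*(-2) = 2526406/2202693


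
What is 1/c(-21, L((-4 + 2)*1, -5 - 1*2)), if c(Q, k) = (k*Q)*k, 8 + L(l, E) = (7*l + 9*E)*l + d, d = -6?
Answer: -1/411600 ≈ -2.4295e-6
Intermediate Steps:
L(l, E) = -14 + l*(7*l + 9*E) (L(l, E) = -8 + ((7*l + 9*E)*l - 6) = -8 + (l*(7*l + 9*E) - 6) = -8 + (-6 + l*(7*l + 9*E)) = -14 + l*(7*l + 9*E))
c(Q, k) = Q*k² (c(Q, k) = (Q*k)*k = Q*k²)
1/c(-21, L((-4 + 2)*1, -5 - 1*2)) = 1/(-21*(-14 + 7*((-4 + 2)*1)² + 9*(-5 - 1*2)*((-4 + 2)*1))²) = 1/(-21*(-14 + 7*(-2*1)² + 9*(-5 - 2)*(-2*1))²) = 1/(-21*(-14 + 7*(-2)² + 9*(-7)*(-2))²) = 1/(-21*(-14 + 7*4 + 126)²) = 1/(-21*(-14 + 28 + 126)²) = 1/(-21*140²) = 1/(-21*19600) = 1/(-411600) = -1/411600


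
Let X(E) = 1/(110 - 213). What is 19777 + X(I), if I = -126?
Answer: 2037030/103 ≈ 19777.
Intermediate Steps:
X(E) = -1/103 (X(E) = 1/(-103) = -1/103)
19777 + X(I) = 19777 - 1/103 = 2037030/103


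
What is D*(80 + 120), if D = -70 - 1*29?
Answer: -19800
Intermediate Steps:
D = -99 (D = -70 - 29 = -99)
D*(80 + 120) = -99*(80 + 120) = -99*200 = -19800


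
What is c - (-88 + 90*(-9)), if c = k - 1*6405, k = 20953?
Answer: 15446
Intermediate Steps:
c = 14548 (c = 20953 - 1*6405 = 20953 - 6405 = 14548)
c - (-88 + 90*(-9)) = 14548 - (-88 + 90*(-9)) = 14548 - (-88 - 810) = 14548 - 1*(-898) = 14548 + 898 = 15446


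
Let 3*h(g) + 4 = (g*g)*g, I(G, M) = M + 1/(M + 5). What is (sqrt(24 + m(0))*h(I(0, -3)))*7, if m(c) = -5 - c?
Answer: -1099*sqrt(19)/24 ≈ -199.60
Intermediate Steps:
I(G, M) = M + 1/(5 + M)
h(g) = -4/3 + g**3/3 (h(g) = -4/3 + ((g*g)*g)/3 = -4/3 + (g**2*g)/3 = -4/3 + g**3/3)
(sqrt(24 + m(0))*h(I(0, -3)))*7 = (sqrt(24 + (-5 - 1*0))*(-4/3 + ((1 + (-3)**2 + 5*(-3))/(5 - 3))**3/3))*7 = (sqrt(24 + (-5 + 0))*(-4/3 + ((1 + 9 - 15)/2)**3/3))*7 = (sqrt(24 - 5)*(-4/3 + ((1/2)*(-5))**3/3))*7 = (sqrt(19)*(-4/3 + (-5/2)**3/3))*7 = (sqrt(19)*(-4/3 + (1/3)*(-125/8)))*7 = (sqrt(19)*(-4/3 - 125/24))*7 = (sqrt(19)*(-157/24))*7 = -157*sqrt(19)/24*7 = -1099*sqrt(19)/24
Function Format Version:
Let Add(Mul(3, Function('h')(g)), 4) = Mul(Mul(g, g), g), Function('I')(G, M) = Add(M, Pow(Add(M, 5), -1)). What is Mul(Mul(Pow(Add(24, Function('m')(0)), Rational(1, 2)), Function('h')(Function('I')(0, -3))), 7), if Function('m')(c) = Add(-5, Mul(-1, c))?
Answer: Mul(Rational(-1099, 24), Pow(19, Rational(1, 2))) ≈ -199.60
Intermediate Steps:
Function('I')(G, M) = Add(M, Pow(Add(5, M), -1))
Function('h')(g) = Add(Rational(-4, 3), Mul(Rational(1, 3), Pow(g, 3))) (Function('h')(g) = Add(Rational(-4, 3), Mul(Rational(1, 3), Mul(Mul(g, g), g))) = Add(Rational(-4, 3), Mul(Rational(1, 3), Mul(Pow(g, 2), g))) = Add(Rational(-4, 3), Mul(Rational(1, 3), Pow(g, 3))))
Mul(Mul(Pow(Add(24, Function('m')(0)), Rational(1, 2)), Function('h')(Function('I')(0, -3))), 7) = Mul(Mul(Pow(Add(24, Add(-5, Mul(-1, 0))), Rational(1, 2)), Add(Rational(-4, 3), Mul(Rational(1, 3), Pow(Mul(Pow(Add(5, -3), -1), Add(1, Pow(-3, 2), Mul(5, -3))), 3)))), 7) = Mul(Mul(Pow(Add(24, Add(-5, 0)), Rational(1, 2)), Add(Rational(-4, 3), Mul(Rational(1, 3), Pow(Mul(Pow(2, -1), Add(1, 9, -15)), 3)))), 7) = Mul(Mul(Pow(Add(24, -5), Rational(1, 2)), Add(Rational(-4, 3), Mul(Rational(1, 3), Pow(Mul(Rational(1, 2), -5), 3)))), 7) = Mul(Mul(Pow(19, Rational(1, 2)), Add(Rational(-4, 3), Mul(Rational(1, 3), Pow(Rational(-5, 2), 3)))), 7) = Mul(Mul(Pow(19, Rational(1, 2)), Add(Rational(-4, 3), Mul(Rational(1, 3), Rational(-125, 8)))), 7) = Mul(Mul(Pow(19, Rational(1, 2)), Add(Rational(-4, 3), Rational(-125, 24))), 7) = Mul(Mul(Pow(19, Rational(1, 2)), Rational(-157, 24)), 7) = Mul(Mul(Rational(-157, 24), Pow(19, Rational(1, 2))), 7) = Mul(Rational(-1099, 24), Pow(19, Rational(1, 2)))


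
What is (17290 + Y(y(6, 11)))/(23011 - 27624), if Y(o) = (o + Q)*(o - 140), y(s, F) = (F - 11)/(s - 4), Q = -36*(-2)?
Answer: -1030/659 ≈ -1.5630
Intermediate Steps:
Q = 72
y(s, F) = (-11 + F)/(-4 + s)
Y(o) = (-140 + o)*(72 + o) (Y(o) = (o + 72)*(o - 140) = (72 + o)*(-140 + o) = (-140 + o)*(72 + o))
(17290 + Y(y(6, 11)))/(23011 - 27624) = (17290 + (-10080 + ((-11 + 11)/(-4 + 6))**2 - 68*(-11 + 11)/(-4 + 6)))/(23011 - 27624) = (17290 + (-10080 + (0/2)**2 - 68*0/2))/(-4613) = (17290 + (-10080 + ((1/2)*0)**2 - 34*0))*(-1/4613) = (17290 + (-10080 + 0**2 - 68*0))*(-1/4613) = (17290 + (-10080 + 0 + 0))*(-1/4613) = (17290 - 10080)*(-1/4613) = 7210*(-1/4613) = -1030/659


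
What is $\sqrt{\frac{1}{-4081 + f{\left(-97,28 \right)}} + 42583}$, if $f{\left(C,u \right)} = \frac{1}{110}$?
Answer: $\frac{\sqrt{8581295888655833}}{448909} \approx 206.36$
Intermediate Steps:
$f{\left(C,u \right)} = \frac{1}{110}$
$\sqrt{\frac{1}{-4081 + f{\left(-97,28 \right)}} + 42583} = \sqrt{\frac{1}{-4081 + \frac{1}{110}} + 42583} = \sqrt{\frac{1}{- \frac{448909}{110}} + 42583} = \sqrt{- \frac{110}{448909} + 42583} = \sqrt{\frac{19115891837}{448909}} = \frac{\sqrt{8581295888655833}}{448909}$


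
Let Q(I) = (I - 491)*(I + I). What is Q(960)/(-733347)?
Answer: -300160/244449 ≈ -1.2279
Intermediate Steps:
Q(I) = 2*I*(-491 + I) (Q(I) = (-491 + I)*(2*I) = 2*I*(-491 + I))
Q(960)/(-733347) = (2*960*(-491 + 960))/(-733347) = (2*960*469)*(-1/733347) = 900480*(-1/733347) = -300160/244449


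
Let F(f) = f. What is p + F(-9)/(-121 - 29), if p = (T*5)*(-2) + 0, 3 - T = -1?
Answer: -1997/50 ≈ -39.940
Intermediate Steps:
T = 4 (T = 3 - 1*(-1) = 3 + 1 = 4)
p = -40 (p = (4*5)*(-2) + 0 = 20*(-2) + 0 = -40 + 0 = -40)
p + F(-9)/(-121 - 29) = -40 - 9/(-121 - 29) = -40 - 9/(-150) = -40 - 9*(-1/150) = -40 + 3/50 = -1997/50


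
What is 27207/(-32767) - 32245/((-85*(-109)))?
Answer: -261728954/60717251 ≈ -4.3106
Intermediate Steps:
27207/(-32767) - 32245/((-85*(-109))) = 27207*(-1/32767) - 32245/9265 = -27207/32767 - 32245*1/9265 = -27207/32767 - 6449/1853 = -261728954/60717251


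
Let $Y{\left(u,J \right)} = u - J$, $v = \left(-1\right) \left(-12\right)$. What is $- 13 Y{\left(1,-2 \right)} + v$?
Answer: $-27$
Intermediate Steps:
$v = 12$
$- 13 Y{\left(1,-2 \right)} + v = - 13 \left(1 - -2\right) + 12 = - 13 \left(1 + 2\right) + 12 = \left(-13\right) 3 + 12 = -39 + 12 = -27$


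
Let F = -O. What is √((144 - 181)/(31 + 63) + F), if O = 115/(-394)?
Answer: I*√8721978/9259 ≈ 0.31897*I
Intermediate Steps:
O = -115/394 (O = 115*(-1/394) = -115/394 ≈ -0.29188)
F = 115/394 (F = -1*(-115/394) = 115/394 ≈ 0.29188)
√((144 - 181)/(31 + 63) + F) = √((144 - 181)/(31 + 63) + 115/394) = √(-37/94 + 115/394) = √(-942/9259) = I*√8721978/9259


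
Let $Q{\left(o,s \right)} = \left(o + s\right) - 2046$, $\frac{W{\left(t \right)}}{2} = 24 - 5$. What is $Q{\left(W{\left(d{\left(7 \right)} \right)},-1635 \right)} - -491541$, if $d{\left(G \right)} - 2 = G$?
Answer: $487898$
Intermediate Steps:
$d{\left(G \right)} = 2 + G$
$W{\left(t \right)} = 38$ ($W{\left(t \right)} = 2 \left(24 - 5\right) = 2 \cdot 19 = 38$)
$Q{\left(o,s \right)} = -2046 + o + s$
$Q{\left(W{\left(d{\left(7 \right)} \right)},-1635 \right)} - -491541 = \left(-2046 + 38 - 1635\right) - -491541 = -3643 + 491541 = 487898$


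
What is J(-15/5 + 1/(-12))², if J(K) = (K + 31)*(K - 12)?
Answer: 3676603225/20736 ≈ 1.7731e+5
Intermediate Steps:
J(K) = (-12 + K)*(31 + K) (J(K) = (31 + K)*(-12 + K) = (-12 + K)*(31 + K))
J(-15/5 + 1/(-12))² = (-372 + (-15/5 + 1/(-12))² + 19*(-15/5 + 1/(-12)))² = (-372 + (-15*⅕ + 1*(-1/12))² + 19*(-15*⅕ + 1*(-1/12)))² = (-372 + (-3 - 1/12)² + 19*(-3 - 1/12))² = (-372 + (-37/12)² + 19*(-37/12))² = (-372 + 1369/144 - 703/12)² = (-60635/144)² = 3676603225/20736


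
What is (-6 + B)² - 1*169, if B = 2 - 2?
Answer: -133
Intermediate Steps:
B = 0
(-6 + B)² - 1*169 = (-6 + 0)² - 1*169 = (-6)² - 169 = 36 - 169 = -133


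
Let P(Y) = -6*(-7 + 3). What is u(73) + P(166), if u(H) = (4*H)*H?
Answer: 21340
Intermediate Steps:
u(H) = 4*H**2
P(Y) = 24 (P(Y) = -6*(-4) = 24)
u(73) + P(166) = 4*73**2 + 24 = 4*5329 + 24 = 21316 + 24 = 21340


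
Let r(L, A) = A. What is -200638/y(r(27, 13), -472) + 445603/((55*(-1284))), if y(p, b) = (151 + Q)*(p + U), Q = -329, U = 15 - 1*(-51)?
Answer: 3951493087/496529220 ≈ 7.9582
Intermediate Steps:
U = 66 (U = 15 + 51 = 66)
y(p, b) = -11748 - 178*p (y(p, b) = (151 - 329)*(p + 66) = -178*(66 + p) = -11748 - 178*p)
-200638/y(r(27, 13), -472) + 445603/((55*(-1284))) = -200638/(-11748 - 178*13) + 445603/((55*(-1284))) = -200638/(-11748 - 2314) + 445603/(-70620) = -200638/(-14062) + 445603*(-1/70620) = -200638*(-1/14062) - 445603/70620 = 100319/7031 - 445603/70620 = 3951493087/496529220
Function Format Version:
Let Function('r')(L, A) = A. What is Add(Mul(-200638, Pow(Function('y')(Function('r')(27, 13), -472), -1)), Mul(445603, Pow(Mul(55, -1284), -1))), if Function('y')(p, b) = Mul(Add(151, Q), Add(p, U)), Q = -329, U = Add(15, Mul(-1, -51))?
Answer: Rational(3951493087, 496529220) ≈ 7.9582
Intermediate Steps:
U = 66 (U = Add(15, 51) = 66)
Function('y')(p, b) = Add(-11748, Mul(-178, p)) (Function('y')(p, b) = Mul(Add(151, -329), Add(p, 66)) = Mul(-178, Add(66, p)) = Add(-11748, Mul(-178, p)))
Add(Mul(-200638, Pow(Function('y')(Function('r')(27, 13), -472), -1)), Mul(445603, Pow(Mul(55, -1284), -1))) = Add(Mul(-200638, Pow(Add(-11748, Mul(-178, 13)), -1)), Mul(445603, Pow(Mul(55, -1284), -1))) = Add(Mul(-200638, Pow(Add(-11748, -2314), -1)), Mul(445603, Pow(-70620, -1))) = Add(Mul(-200638, Pow(-14062, -1)), Mul(445603, Rational(-1, 70620))) = Add(Mul(-200638, Rational(-1, 14062)), Rational(-445603, 70620)) = Add(Rational(100319, 7031), Rational(-445603, 70620)) = Rational(3951493087, 496529220)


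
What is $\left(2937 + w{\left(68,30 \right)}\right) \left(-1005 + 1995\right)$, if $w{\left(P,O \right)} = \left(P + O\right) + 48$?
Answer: $3052170$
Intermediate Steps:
$w{\left(P,O \right)} = 48 + O + P$ ($w{\left(P,O \right)} = \left(O + P\right) + 48 = 48 + O + P$)
$\left(2937 + w{\left(68,30 \right)}\right) \left(-1005 + 1995\right) = \left(2937 + \left(48 + 30 + 68\right)\right) \left(-1005 + 1995\right) = \left(2937 + 146\right) 990 = 3083 \cdot 990 = 3052170$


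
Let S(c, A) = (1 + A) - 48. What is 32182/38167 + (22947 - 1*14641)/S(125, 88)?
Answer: 318334564/1564847 ≈ 203.43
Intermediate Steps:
S(c, A) = -47 + A
32182/38167 + (22947 - 1*14641)/S(125, 88) = 32182/38167 + (22947 - 1*14641)/(-47 + 88) = 32182*(1/38167) + (22947 - 14641)/41 = 32182/38167 + 8306*(1/41) = 32182/38167 + 8306/41 = 318334564/1564847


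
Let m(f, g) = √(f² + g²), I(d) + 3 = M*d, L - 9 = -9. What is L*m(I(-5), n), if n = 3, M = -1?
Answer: 0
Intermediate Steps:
L = 0 (L = 9 - 9 = 0)
I(d) = -3 - d
L*m(I(-5), n) = 0*√((-3 - 1*(-5))² + 3²) = 0*√((-3 + 5)² + 9) = 0*√(2² + 9) = 0*√(4 + 9) = 0*√13 = 0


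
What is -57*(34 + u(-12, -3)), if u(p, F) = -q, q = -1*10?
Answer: -2508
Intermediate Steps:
q = -10
u(p, F) = 10 (u(p, F) = -1*(-10) = 10)
-57*(34 + u(-12, -3)) = -57*(34 + 10) = -57*44 = -2508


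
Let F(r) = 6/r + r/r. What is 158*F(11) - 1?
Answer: 2675/11 ≈ 243.18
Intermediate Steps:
F(r) = 1 + 6/r (F(r) = 6/r + 1 = 1 + 6/r)
158*F(11) - 1 = 158*((6 + 11)/11) - 1 = 158*((1/11)*17) - 1 = 158*(17/11) - 1 = 2686/11 - 1 = 2675/11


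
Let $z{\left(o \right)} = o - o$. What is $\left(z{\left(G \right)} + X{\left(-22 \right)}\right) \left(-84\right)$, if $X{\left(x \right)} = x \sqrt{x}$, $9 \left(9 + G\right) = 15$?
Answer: $1848 i \sqrt{22} \approx 8667.9 i$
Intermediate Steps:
$G = - \frac{22}{3}$ ($G = -9 + \frac{1}{9} \cdot 15 = -9 + \frac{5}{3} = - \frac{22}{3} \approx -7.3333$)
$X{\left(x \right)} = x^{\frac{3}{2}}$
$z{\left(o \right)} = 0$
$\left(z{\left(G \right)} + X{\left(-22 \right)}\right) \left(-84\right) = \left(0 + \left(-22\right)^{\frac{3}{2}}\right) \left(-84\right) = \left(0 - 22 i \sqrt{22}\right) \left(-84\right) = - 22 i \sqrt{22} \left(-84\right) = 1848 i \sqrt{22}$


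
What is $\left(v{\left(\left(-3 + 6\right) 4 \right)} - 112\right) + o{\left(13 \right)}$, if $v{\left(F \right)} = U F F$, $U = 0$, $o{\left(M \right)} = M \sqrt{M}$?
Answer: $-112 + 13 \sqrt{13} \approx -65.128$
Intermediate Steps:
$o{\left(M \right)} = M^{\frac{3}{2}}$
$v{\left(F \right)} = 0$ ($v{\left(F \right)} = 0 F F = 0 F = 0$)
$\left(v{\left(\left(-3 + 6\right) 4 \right)} - 112\right) + o{\left(13 \right)} = \left(0 - 112\right) + 13^{\frac{3}{2}} = -112 + 13 \sqrt{13}$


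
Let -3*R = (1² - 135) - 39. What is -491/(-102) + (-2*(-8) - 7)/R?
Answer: 87697/17646 ≈ 4.9698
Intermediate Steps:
R = 173/3 (R = -((1² - 135) - 39)/3 = -((1 - 135) - 39)/3 = -(-134 - 39)/3 = -⅓*(-173) = 173/3 ≈ 57.667)
-491/(-102) + (-2*(-8) - 7)/R = -491/(-102) + (-2*(-8) - 7)/(173/3) = -491*(-1/102) + (16 - 7)*(3/173) = 491/102 + 9*(3/173) = 491/102 + 27/173 = 87697/17646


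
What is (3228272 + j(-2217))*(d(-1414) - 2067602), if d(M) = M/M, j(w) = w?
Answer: -6670194544055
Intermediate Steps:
d(M) = 1
(3228272 + j(-2217))*(d(-1414) - 2067602) = (3228272 - 2217)*(1 - 2067602) = 3226055*(-2067601) = -6670194544055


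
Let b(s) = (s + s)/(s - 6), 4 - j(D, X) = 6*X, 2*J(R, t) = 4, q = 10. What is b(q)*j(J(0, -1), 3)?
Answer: -70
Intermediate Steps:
J(R, t) = 2 (J(R, t) = (1/2)*4 = 2)
j(D, X) = 4 - 6*X
b(s) = 2*s/(-6 + s) (b(s) = (2*s)/(-6 + s) = 2*s/(-6 + s))
b(q)*j(J(0, -1), 3) = (2*10/(-6 + 10))*(4 - 6*3) = (2*10/4)*(4 - 18) = (2*10*(1/4))*(-14) = 5*(-14) = -70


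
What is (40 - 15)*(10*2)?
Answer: 500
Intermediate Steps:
(40 - 15)*(10*2) = 25*20 = 500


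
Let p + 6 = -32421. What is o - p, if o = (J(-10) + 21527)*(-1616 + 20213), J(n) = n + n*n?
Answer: 402043776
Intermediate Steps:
p = -32427 (p = -6 - 32421 = -32427)
J(n) = n + n²
o = 402011349 (o = (-10*(1 - 10) + 21527)*(-1616 + 20213) = (-10*(-9) + 21527)*18597 = (90 + 21527)*18597 = 21617*18597 = 402011349)
o - p = 402011349 - 1*(-32427) = 402011349 + 32427 = 402043776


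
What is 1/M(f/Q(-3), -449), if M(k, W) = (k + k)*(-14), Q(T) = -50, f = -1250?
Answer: -1/700 ≈ -0.0014286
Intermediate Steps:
M(k, W) = -28*k (M(k, W) = (2*k)*(-14) = -28*k)
1/M(f/Q(-3), -449) = 1/(-(-35000)/(-50)) = 1/(-(-35000)*(-1)/50) = 1/(-28*25) = 1/(-700) = -1/700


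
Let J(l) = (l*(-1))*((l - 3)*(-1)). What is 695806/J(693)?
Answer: 347903/239085 ≈ 1.4551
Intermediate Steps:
J(l) = -l*(3 - l) (J(l) = (-l)*((-3 + l)*(-1)) = (-l)*(3 - l) = -l*(3 - l))
695806/J(693) = 695806/((693*(-3 + 693))) = 695806/((693*690)) = 695806/478170 = 695806*(1/478170) = 347903/239085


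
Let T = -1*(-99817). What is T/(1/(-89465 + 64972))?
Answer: -2444817781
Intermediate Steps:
T = 99817
T/(1/(-89465 + 64972)) = 99817/(1/(-89465 + 64972)) = 99817/(1/(-24493)) = 99817/(-1/24493) = 99817*(-24493) = -2444817781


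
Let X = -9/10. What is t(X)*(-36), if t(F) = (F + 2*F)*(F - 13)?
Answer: -33777/25 ≈ -1351.1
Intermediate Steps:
X = -9/10 (X = -9*⅒ = -9/10 ≈ -0.90000)
t(F) = 3*F*(-13 + F) (t(F) = (3*F)*(-13 + F) = 3*F*(-13 + F))
t(X)*(-36) = (3*(-9/10)*(-13 - 9/10))*(-36) = (3*(-9/10)*(-139/10))*(-36) = (3753/100)*(-36) = -33777/25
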